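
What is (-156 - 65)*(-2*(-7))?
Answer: -3094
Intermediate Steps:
(-156 - 65)*(-2*(-7)) = -221*14 = -3094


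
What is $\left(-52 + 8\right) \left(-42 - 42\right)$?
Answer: $3696$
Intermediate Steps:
$\left(-52 + 8\right) \left(-42 - 42\right) = - 44 \left(-42 - 42\right) = \left(-44\right) \left(-84\right) = 3696$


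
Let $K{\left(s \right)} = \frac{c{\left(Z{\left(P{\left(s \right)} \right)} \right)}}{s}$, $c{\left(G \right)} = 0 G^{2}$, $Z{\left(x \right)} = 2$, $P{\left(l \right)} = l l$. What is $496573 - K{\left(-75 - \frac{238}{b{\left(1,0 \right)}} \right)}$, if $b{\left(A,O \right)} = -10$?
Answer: $496573$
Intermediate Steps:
$P{\left(l \right)} = l^{2}$
$c{\left(G \right)} = 0$
$K{\left(s \right)} = 0$ ($K{\left(s \right)} = \frac{0}{s} = 0$)
$496573 - K{\left(-75 - \frac{238}{b{\left(1,0 \right)}} \right)} = 496573 - 0 = 496573 + 0 = 496573$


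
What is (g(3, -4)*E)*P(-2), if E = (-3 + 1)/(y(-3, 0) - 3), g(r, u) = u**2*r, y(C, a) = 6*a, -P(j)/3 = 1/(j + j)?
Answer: 24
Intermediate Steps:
P(j) = -3/(2*j) (P(j) = -3/(j + j) = -3*1/(2*j) = -3/(2*j))
g(r, u) = r*u**2
E = 2/3 (E = (-3 + 1)/(6*0 - 3) = -2/(0 - 3) = -2/(-3) = -2*(-1/3) = 2/3 ≈ 0.66667)
(g(3, -4)*E)*P(-2) = ((3*(-4)**2)*(2/3))*(-3/2/(-2)) = ((3*16)*(2/3))*(-3/2*(-1/2)) = (48*(2/3))*(3/4) = 32*(3/4) = 24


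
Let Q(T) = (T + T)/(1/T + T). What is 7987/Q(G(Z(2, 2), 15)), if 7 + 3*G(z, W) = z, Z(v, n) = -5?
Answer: 135779/32 ≈ 4243.1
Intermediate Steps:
G(z, W) = -7/3 + z/3
Q(T) = 2*T/(T + 1/T) (Q(T) = (2*T)/(T + 1/T) = 2*T/(T + 1/T))
7987/Q(G(Z(2, 2), 15)) = 7987/((2*(-7/3 + (1/3)*(-5))**2/(1 + (-7/3 + (1/3)*(-5))**2))) = 7987/((2*(-7/3 - 5/3)**2/(1 + (-7/3 - 5/3)**2))) = 7987/((2*(-4)**2/(1 + (-4)**2))) = 7987/((2*16/(1 + 16))) = 7987/((2*16/17)) = 7987/((2*16*(1/17))) = 7987/(32/17) = 7987*(17/32) = 135779/32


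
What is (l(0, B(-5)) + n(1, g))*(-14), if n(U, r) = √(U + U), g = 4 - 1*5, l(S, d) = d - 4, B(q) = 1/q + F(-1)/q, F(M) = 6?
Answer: 378/5 - 14*√2 ≈ 55.801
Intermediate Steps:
B(q) = 7/q (B(q) = 1/q + 6/q = 7/q)
l(S, d) = -4 + d
g = -1 (g = 4 - 5 = -1)
n(U, r) = √2*√U (n(U, r) = √(2*U) = √2*√U)
(l(0, B(-5)) + n(1, g))*(-14) = ((-4 + 7/(-5)) + √2*√1)*(-14) = ((-4 + 7*(-⅕)) + √2*1)*(-14) = ((-4 - 7/5) + √2)*(-14) = (-27/5 + √2)*(-14) = 378/5 - 14*√2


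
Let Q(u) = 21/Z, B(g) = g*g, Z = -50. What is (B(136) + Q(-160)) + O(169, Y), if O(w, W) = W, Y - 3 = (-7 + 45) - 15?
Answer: 926079/50 ≈ 18522.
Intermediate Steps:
Y = 26 (Y = 3 + ((-7 + 45) - 15) = 3 + (38 - 15) = 3 + 23 = 26)
B(g) = g²
Q(u) = -21/50 (Q(u) = 21/(-50) = 21*(-1/50) = -21/50)
(B(136) + Q(-160)) + O(169, Y) = (136² - 21/50) + 26 = (18496 - 21/50) + 26 = 924779/50 + 26 = 926079/50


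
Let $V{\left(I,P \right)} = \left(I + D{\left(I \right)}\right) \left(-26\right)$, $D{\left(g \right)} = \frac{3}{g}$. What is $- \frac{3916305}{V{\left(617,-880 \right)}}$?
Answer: $\frac{2416360185}{9897992} \approx 244.13$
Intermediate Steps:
$V{\left(I,P \right)} = - \frac{78}{I} - 26 I$ ($V{\left(I,P \right)} = \left(I + \frac{3}{I}\right) \left(-26\right) = - \frac{78}{I} - 26 I$)
$- \frac{3916305}{V{\left(617,-880 \right)}} = - \frac{3916305}{- \frac{78}{617} - 16042} = - \frac{3916305}{- \frac{9897992}{617}} = \left(-3916305\right) \left(- \frac{617}{9897992}\right) = \frac{2416360185}{9897992}$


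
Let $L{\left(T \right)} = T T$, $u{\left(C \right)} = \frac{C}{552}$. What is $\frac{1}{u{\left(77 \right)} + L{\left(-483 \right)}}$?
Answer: $\frac{552}{128775605} \approx 4.2865 \cdot 10^{-6}$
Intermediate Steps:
$u{\left(C \right)} = \frac{C}{552}$ ($u{\left(C \right)} = C \frac{1}{552} = \frac{C}{552}$)
$L{\left(T \right)} = T^{2}$
$\frac{1}{u{\left(77 \right)} + L{\left(-483 \right)}} = \frac{1}{\frac{1}{552} \cdot 77 + \left(-483\right)^{2}} = \frac{1}{\frac{77}{552} + 233289} = \frac{1}{\frac{128775605}{552}} = \frac{552}{128775605}$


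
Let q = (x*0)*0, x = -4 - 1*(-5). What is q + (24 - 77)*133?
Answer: -7049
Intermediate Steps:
x = 1 (x = -4 + 5 = 1)
q = 0 (q = (1*0)*0 = 0*0 = 0)
q + (24 - 77)*133 = 0 + (24 - 77)*133 = 0 - 53*133 = 0 - 7049 = -7049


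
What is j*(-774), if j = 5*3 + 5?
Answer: -15480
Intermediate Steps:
j = 20 (j = 15 + 5 = 20)
j*(-774) = 20*(-774) = -15480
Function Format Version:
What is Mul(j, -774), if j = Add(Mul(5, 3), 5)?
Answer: -15480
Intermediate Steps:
j = 20 (j = Add(15, 5) = 20)
Mul(j, -774) = Mul(20, -774) = -15480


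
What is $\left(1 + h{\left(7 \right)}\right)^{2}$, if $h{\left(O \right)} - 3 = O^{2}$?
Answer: $2809$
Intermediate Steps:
$h{\left(O \right)} = 3 + O^{2}$
$\left(1 + h{\left(7 \right)}\right)^{2} = \left(1 + \left(3 + 7^{2}\right)\right)^{2} = \left(1 + \left(3 + 49\right)\right)^{2} = \left(1 + 52\right)^{2} = 53^{2} = 2809$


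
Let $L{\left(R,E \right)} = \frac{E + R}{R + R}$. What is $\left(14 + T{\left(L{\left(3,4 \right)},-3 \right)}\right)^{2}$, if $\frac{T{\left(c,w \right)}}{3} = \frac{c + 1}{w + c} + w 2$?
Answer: $\frac{6889}{121} \approx 56.934$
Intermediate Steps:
$L{\left(R,E \right)} = \frac{E + R}{2 R}$
$T{\left(c,w \right)} = 6 w + \frac{3 \left(1 + c\right)}{c + w}$ ($T{\left(c,w \right)} = 3 \left(\frac{c + 1}{w + c} + w 2\right) = 3 \left(\frac{1 + c}{c + w} + 2 w\right) = 3 \left(2 w + \frac{1 + c}{c + w}\right) = 6 w + \frac{3 \left(1 + c\right)}{c + w}$)
$\left(14 + T{\left(L{\left(3,4 \right)},-3 \right)}\right)^{2} = \left(14 + \frac{3 \left(1 + \frac{4 + 3}{2 \cdot 3} + 2 \left(-3\right)^{2} + 2 \frac{4 + 3}{2 \cdot 3} \left(-3\right)\right)}{\frac{4 + 3}{2 \cdot 3} - 3}\right)^{2} = \left(14 + \frac{3 \left(1 + \frac{1}{2} \cdot \frac{1}{3} \cdot 7 + 2 \cdot 9 + 2 \cdot \frac{1}{2} \cdot \frac{1}{3} \cdot 7 \left(-3\right)\right)}{\frac{1}{2} \cdot \frac{1}{3} \cdot 7 - 3}\right)^{2} = \left(14 + \frac{3 \left(1 + \frac{7}{6} + 18 + 2 \cdot \frac{7}{6} \left(-3\right)\right)}{\frac{7}{6} - 3}\right)^{2} = \left(14 + \frac{3 \left(1 + \frac{7}{6} + 18 - 7\right)}{- \frac{11}{6}}\right)^{2} = \left(14 + 3 \left(- \frac{6}{11}\right) \frac{79}{6}\right)^{2} = \left(14 - \frac{237}{11}\right)^{2} = \left(- \frac{83}{11}\right)^{2} = \frac{6889}{121}$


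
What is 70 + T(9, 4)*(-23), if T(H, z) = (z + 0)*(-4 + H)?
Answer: -390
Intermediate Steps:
T(H, z) = z*(-4 + H)
70 + T(9, 4)*(-23) = 70 + (4*(-4 + 9))*(-23) = 70 + (4*5)*(-23) = 70 + 20*(-23) = 70 - 460 = -390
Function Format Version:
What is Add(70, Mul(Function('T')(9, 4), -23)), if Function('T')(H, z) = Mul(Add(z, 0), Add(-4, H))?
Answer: -390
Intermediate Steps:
Function('T')(H, z) = Mul(z, Add(-4, H))
Add(70, Mul(Function('T')(9, 4), -23)) = Add(70, Mul(Mul(4, Add(-4, 9)), -23)) = Add(70, Mul(Mul(4, 5), -23)) = Add(70, Mul(20, -23)) = Add(70, -460) = -390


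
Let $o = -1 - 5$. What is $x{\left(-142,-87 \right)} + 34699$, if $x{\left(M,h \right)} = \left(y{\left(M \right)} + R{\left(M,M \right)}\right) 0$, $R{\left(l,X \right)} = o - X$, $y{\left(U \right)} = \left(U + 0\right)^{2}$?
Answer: $34699$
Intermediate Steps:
$y{\left(U \right)} = U^{2}$
$o = -6$
$R{\left(l,X \right)} = -6 - X$
$x{\left(M,h \right)} = 0$ ($x{\left(M,h \right)} = \left(M^{2} - \left(6 + M\right)\right) 0 = \left(-6 + M^{2} - M\right) 0 = 0$)
$x{\left(-142,-87 \right)} + 34699 = 0 + 34699 = 34699$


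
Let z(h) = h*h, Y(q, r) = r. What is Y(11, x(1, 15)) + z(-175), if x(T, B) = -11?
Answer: 30614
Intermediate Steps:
z(h) = h²
Y(11, x(1, 15)) + z(-175) = -11 + (-175)² = -11 + 30625 = 30614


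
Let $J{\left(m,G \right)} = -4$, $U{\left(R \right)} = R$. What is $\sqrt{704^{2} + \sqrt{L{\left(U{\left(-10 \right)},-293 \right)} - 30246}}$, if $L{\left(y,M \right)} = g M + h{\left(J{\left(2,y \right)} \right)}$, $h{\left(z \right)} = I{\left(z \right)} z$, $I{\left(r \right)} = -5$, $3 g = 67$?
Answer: $\frac{\sqrt{4460544 + 3 i \sqrt{330927}}}{3} \approx 704.0 + 0.13619 i$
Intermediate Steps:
$g = \frac{67}{3}$ ($g = \frac{1}{3} \cdot 67 = \frac{67}{3} \approx 22.333$)
$h{\left(z \right)} = - 5 z$
$L{\left(y,M \right)} = 20 + \frac{67 M}{3}$ ($L{\left(y,M \right)} = \frac{67 M}{3} - -20 = \frac{67 M}{3} + 20 = 20 + \frac{67 M}{3}$)
$\sqrt{704^{2} + \sqrt{L{\left(U{\left(-10 \right)},-293 \right)} - 30246}} = \sqrt{704^{2} + \sqrt{\left(20 + \frac{67}{3} \left(-293\right)\right) - 30246}} = \sqrt{495616 + \sqrt{\left(20 - \frac{19631}{3}\right) - 30246}} = \sqrt{495616 + \sqrt{- \frac{19571}{3} - 30246}} = \sqrt{495616 + \sqrt{- \frac{110309}{3}}} = \sqrt{495616 + \frac{i \sqrt{330927}}{3}}$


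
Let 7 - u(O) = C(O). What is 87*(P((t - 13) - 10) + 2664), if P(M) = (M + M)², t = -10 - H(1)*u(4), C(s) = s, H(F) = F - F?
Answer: 610740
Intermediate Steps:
H(F) = 0
u(O) = 7 - O
t = -10 (t = -10 - 0*(7 - 1*4) = -10 - 0*(7 - 4) = -10 - 0*3 = -10 - 1*0 = -10 + 0 = -10)
P(M) = 4*M² (P(M) = (2*M)² = 4*M²)
87*(P((t - 13) - 10) + 2664) = 87*(4*((-10 - 13) - 10)² + 2664) = 87*(4*(-23 - 10)² + 2664) = 87*(4*(-33)² + 2664) = 87*(4*1089 + 2664) = 87*(4356 + 2664) = 87*7020 = 610740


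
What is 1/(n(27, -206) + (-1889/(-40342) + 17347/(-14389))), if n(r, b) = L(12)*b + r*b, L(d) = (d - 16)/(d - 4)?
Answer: -580481038/3169518618295 ≈ -0.00018314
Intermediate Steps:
L(d) = (-16 + d)/(-4 + d)
n(r, b) = -b/2 + b*r (n(r, b) = ((-16 + 12)/(-4 + 12))*b + r*b = (-4/8)*b + b*r = ((⅛)*(-4))*b + b*r = -b/2 + b*r)
1/(n(27, -206) + (-1889/(-40342) + 17347/(-14389))) = 1/(-206*(-½ + 27) + (-1889/(-40342) + 17347/(-14389))) = 1/(-206*53/2 + (-1889*(-1/40342) + 17347*(-1/14389))) = 1/(-5459 + (1889/40342 - 17347/14389)) = 1/(-5459 - 672631853/580481038) = 1/(-3169518618295/580481038) = -580481038/3169518618295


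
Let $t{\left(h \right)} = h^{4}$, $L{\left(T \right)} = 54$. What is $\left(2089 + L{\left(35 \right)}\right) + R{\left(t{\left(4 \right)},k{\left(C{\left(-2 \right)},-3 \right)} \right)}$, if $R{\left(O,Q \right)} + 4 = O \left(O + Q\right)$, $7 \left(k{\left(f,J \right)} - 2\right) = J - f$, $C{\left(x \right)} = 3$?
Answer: $\frac{475773}{7} \approx 67968.0$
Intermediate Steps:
$k{\left(f,J \right)} = 2 - \frac{f}{7} + \frac{J}{7}$ ($k{\left(f,J \right)} = 2 + \frac{J - f}{7} = 2 + \left(- \frac{f}{7} + \frac{J}{7}\right) = 2 - \frac{f}{7} + \frac{J}{7}$)
$R{\left(O,Q \right)} = -4 + O \left(O + Q\right)$
$\left(2089 + L{\left(35 \right)}\right) + R{\left(t{\left(4 \right)},k{\left(C{\left(-2 \right)},-3 \right)} \right)} = \left(2089 + 54\right) + \left(-4 + \left(4^{4}\right)^{2} + 4^{4} \left(2 - \frac{3}{7} + \frac{1}{7} \left(-3\right)\right)\right) = 2143 + \left(-4 + 256^{2} + 256 \left(2 - \frac{3}{7} - \frac{3}{7}\right)\right) = 2143 + \left(-4 + 65536 + 256 \cdot \frac{8}{7}\right) = 2143 + \left(-4 + 65536 + \frac{2048}{7}\right) = 2143 + \frac{460772}{7} = \frac{475773}{7}$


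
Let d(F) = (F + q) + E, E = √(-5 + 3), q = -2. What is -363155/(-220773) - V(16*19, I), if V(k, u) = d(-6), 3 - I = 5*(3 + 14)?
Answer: 2129339/220773 - I*√2 ≈ 9.6449 - 1.4142*I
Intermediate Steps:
E = I*√2 (E = √(-2) = I*√2 ≈ 1.4142*I)
I = -82 (I = 3 - 5*(3 + 14) = 3 - 5*17 = 3 - 1*85 = 3 - 85 = -82)
d(F) = -2 + F + I*√2 (d(F) = (F - 2) + I*√2 = (-2 + F) + I*√2 = -2 + F + I*√2)
V(k, u) = -8 + I*√2 (V(k, u) = -2 - 6 + I*√2 = -8 + I*√2)
-363155/(-220773) - V(16*19, I) = -363155/(-220773) - (-8 + I*√2) = -363155*(-1/220773) + (8 - I*√2) = 363155/220773 + (8 - I*√2) = 2129339/220773 - I*√2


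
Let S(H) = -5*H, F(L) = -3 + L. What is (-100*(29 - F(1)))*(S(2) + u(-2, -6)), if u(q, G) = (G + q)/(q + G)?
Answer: 27900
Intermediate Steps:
u(q, G) = 1 (u(q, G) = (G + q)/(G + q) = 1)
(-100*(29 - F(1)))*(S(2) + u(-2, -6)) = (-100*(29 - (-3 + 1)))*(-5*2 + 1) = (-100*(29 - 1*(-2)))*(-10 + 1) = -100*(29 + 2)*(-9) = -100*31*(-9) = -3100*(-9) = 27900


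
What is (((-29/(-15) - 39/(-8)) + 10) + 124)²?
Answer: 285508609/14400 ≈ 19827.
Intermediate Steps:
(((-29/(-15) - 39/(-8)) + 10) + 124)² = (((-29*(-1/15) - 39*(-⅛)) + 10) + 124)² = (((29/15 + 39/8) + 10) + 124)² = ((817/120 + 10) + 124)² = (2017/120 + 124)² = (16897/120)² = 285508609/14400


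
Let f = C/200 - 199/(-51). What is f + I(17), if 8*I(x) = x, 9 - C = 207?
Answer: 51377/10200 ≈ 5.0370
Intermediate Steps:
C = -198 (C = 9 - 1*207 = 9 - 207 = -198)
I(x) = x/8
f = 14851/5100 (f = -198/200 - 199/(-51) = -198*1/200 - 199*(-1/51) = -99/100 + 199/51 = 14851/5100 ≈ 2.9120)
f + I(17) = 14851/5100 + (⅛)*17 = 14851/5100 + 17/8 = 51377/10200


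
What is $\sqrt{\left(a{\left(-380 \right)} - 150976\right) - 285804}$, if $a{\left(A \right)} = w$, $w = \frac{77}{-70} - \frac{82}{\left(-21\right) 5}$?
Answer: $\frac{i \sqrt{19262012070}}{210} \approx 660.89 i$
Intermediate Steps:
$w = - \frac{67}{210}$ ($w = 77 \left(- \frac{1}{70}\right) - \frac{82}{-105} = - \frac{11}{10} - - \frac{82}{105} = - \frac{11}{10} + \frac{82}{105} = - \frac{67}{210} \approx -0.31905$)
$a{\left(A \right)} = - \frac{67}{210}$
$\sqrt{\left(a{\left(-380 \right)} - 150976\right) - 285804} = \sqrt{\left(- \frac{67}{210} - 150976\right) - 285804} = \sqrt{- \frac{31705027}{210} - 285804} = \sqrt{- \frac{91723867}{210}} = \frac{i \sqrt{19262012070}}{210}$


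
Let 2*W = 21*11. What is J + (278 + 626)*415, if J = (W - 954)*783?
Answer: -562771/2 ≈ -2.8139e+5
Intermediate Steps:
W = 231/2 (W = (21*11)/2 = (1/2)*231 = 231/2 ≈ 115.50)
J = -1313091/2 (J = (231/2 - 954)*783 = -1677/2*783 = -1313091/2 ≈ -6.5655e+5)
J + (278 + 626)*415 = -1313091/2 + (278 + 626)*415 = -1313091/2 + 904*415 = -1313091/2 + 375160 = -562771/2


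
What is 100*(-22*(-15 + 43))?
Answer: -61600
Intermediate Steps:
100*(-22*(-15 + 43)) = 100*(-22*28) = 100*(-616) = -61600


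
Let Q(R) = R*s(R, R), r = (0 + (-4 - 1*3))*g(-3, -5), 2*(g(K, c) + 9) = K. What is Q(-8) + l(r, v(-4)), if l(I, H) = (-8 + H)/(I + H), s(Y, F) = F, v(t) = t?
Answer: 8872/139 ≈ 63.827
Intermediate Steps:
g(K, c) = -9 + K/2
r = 147/2 (r = (0 + (-4 - 1*3))*(-9 + (1/2)*(-3)) = (0 + (-4 - 3))*(-9 - 3/2) = (0 - 7)*(-21/2) = -7*(-21/2) = 147/2 ≈ 73.500)
l(I, H) = (-8 + H)/(H + I)
Q(R) = R**2 (Q(R) = R*R = R**2)
Q(-8) + l(r, v(-4)) = (-8)**2 + (-8 - 4)/(-4 + 147/2) = 64 - 12/(139/2) = 64 + (2/139)*(-12) = 64 - 24/139 = 8872/139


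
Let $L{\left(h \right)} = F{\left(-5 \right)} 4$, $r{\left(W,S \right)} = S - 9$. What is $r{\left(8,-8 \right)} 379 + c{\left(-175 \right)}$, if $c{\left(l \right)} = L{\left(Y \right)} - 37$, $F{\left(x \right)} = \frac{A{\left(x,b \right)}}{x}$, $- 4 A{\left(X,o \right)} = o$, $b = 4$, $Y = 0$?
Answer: $- \frac{32396}{5} \approx -6479.2$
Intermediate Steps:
$A{\left(X,o \right)} = - \frac{o}{4}$
$F{\left(x \right)} = - \frac{1}{x}$ ($F{\left(x \right)} = \frac{\left(- \frac{1}{4}\right) 4}{x} = - \frac{1}{x}$)
$r{\left(W,S \right)} = -9 + S$
$L{\left(h \right)} = \frac{4}{5}$ ($L{\left(h \right)} = - \frac{1}{-5} \cdot 4 = \left(-1\right) \left(- \frac{1}{5}\right) 4 = \frac{1}{5} \cdot 4 = \frac{4}{5}$)
$c{\left(l \right)} = - \frac{181}{5}$ ($c{\left(l \right)} = \frac{4}{5} - 37 = - \frac{181}{5}$)
$r{\left(8,-8 \right)} 379 + c{\left(-175 \right)} = \left(-9 - 8\right) 379 - \frac{181}{5} = \left(-17\right) 379 - \frac{181}{5} = -6443 - \frac{181}{5} = - \frac{32396}{5}$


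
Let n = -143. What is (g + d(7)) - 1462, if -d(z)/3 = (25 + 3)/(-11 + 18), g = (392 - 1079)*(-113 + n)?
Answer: 174398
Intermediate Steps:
g = 175872 (g = (392 - 1079)*(-113 - 143) = -687*(-256) = 175872)
d(z) = -12 (d(z) = -3*(25 + 3)/(-11 + 18) = -84/7 = -3*4 = -12)
(g + d(7)) - 1462 = (175872 - 12) - 1462 = 175860 - 1462 = 174398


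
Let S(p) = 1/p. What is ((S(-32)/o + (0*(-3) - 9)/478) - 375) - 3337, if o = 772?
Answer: -21916709679/5904256 ≈ -3712.0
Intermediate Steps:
S(p) = 1/p
((S(-32)/o + (0*(-3) - 9)/478) - 375) - 3337 = ((1/(-32*772) + (0*(-3) - 9)/478) - 375) - 3337 = ((-1/32*1/772 + (0 - 9)*(1/478)) - 375) - 3337 = ((-1/24704 - 9*1/478) - 375) - 3337 = ((-1/24704 - 9/478) - 375) - 3337 = (-111407/5904256 - 375) - 3337 = -2214207407/5904256 - 3337 = -21916709679/5904256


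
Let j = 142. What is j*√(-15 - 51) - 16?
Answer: -16 + 142*I*√66 ≈ -16.0 + 1153.6*I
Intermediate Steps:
j*√(-15 - 51) - 16 = 142*√(-15 - 51) - 16 = 142*√(-66) - 16 = 142*(I*√66) - 16 = 142*I*√66 - 16 = -16 + 142*I*√66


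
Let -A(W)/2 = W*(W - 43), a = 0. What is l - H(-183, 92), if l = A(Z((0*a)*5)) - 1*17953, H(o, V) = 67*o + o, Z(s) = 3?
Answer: -5269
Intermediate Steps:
H(o, V) = 68*o
A(W) = -2*W*(-43 + W) (A(W) = -2*W*(W - 43) = -2*W*(-43 + W))
l = -17713 (l = 2*3*(43 - 1*3) - 1*17953 = 2*3*(43 - 3) - 17953 = 2*3*40 - 17953 = 240 - 17953 = -17713)
l - H(-183, 92) = -17713 - 68*(-183) = -17713 - 1*(-12444) = -17713 + 12444 = -5269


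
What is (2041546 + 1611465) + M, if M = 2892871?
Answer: 6545882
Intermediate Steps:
(2041546 + 1611465) + M = (2041546 + 1611465) + 2892871 = 3653011 + 2892871 = 6545882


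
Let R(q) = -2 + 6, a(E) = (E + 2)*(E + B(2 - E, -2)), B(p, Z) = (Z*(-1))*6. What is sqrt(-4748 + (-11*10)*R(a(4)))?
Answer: 2*I*sqrt(1297) ≈ 72.028*I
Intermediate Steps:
B(p, Z) = -6*Z (B(p, Z) = -Z*6 = -6*Z)
a(E) = (2 + E)*(12 + E) (a(E) = (E + 2)*(E - 6*(-2)) = (2 + E)*(E + 12) = (2 + E)*(12 + E))
R(q) = 4
sqrt(-4748 + (-11*10)*R(a(4))) = sqrt(-4748 - 11*10*4) = sqrt(-4748 - 110*4) = sqrt(-4748 - 440) = sqrt(-5188) = 2*I*sqrt(1297)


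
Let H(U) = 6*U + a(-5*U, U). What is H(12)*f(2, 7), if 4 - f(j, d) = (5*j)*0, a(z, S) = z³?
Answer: -863712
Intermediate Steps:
f(j, d) = 4 (f(j, d) = 4 - 5*j*0 = 4 - 1*0 = 4 + 0 = 4)
H(U) = -125*U³ + 6*U (H(U) = 6*U + (-5*U)³ = 6*U - 125*U³ = -125*U³ + 6*U)
H(12)*f(2, 7) = (12*(6 - 125*12²))*4 = (12*(6 - 125*144))*4 = (12*(6 - 18000))*4 = (12*(-17994))*4 = -215928*4 = -863712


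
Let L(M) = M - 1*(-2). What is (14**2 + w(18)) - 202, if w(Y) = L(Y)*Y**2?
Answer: 6474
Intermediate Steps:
L(M) = 2 + M (L(M) = M + 2 = 2 + M)
w(Y) = Y**2*(2 + Y) (w(Y) = (2 + Y)*Y**2 = Y**2*(2 + Y))
(14**2 + w(18)) - 202 = (14**2 + 18**2*(2 + 18)) - 202 = (196 + 324*20) - 202 = (196 + 6480) - 202 = 6676 - 202 = 6474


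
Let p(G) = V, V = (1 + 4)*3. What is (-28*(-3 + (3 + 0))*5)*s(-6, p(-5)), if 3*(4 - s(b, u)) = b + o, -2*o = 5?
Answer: 0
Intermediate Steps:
V = 15 (V = 5*3 = 15)
p(G) = 15
o = -5/2 (o = -1/2*5 = -5/2 ≈ -2.5000)
s(b, u) = 29/6 - b/3 (s(b, u) = 4 - (b - 5/2)/3 = 4 - (-5/2 + b)/3 = 4 + (5/6 - b/3) = 29/6 - b/3)
(-28*(-3 + (3 + 0))*5)*s(-6, p(-5)) = (-28*(-3 + (3 + 0))*5)*(29/6 - 1/3*(-6)) = (-28*(-3 + 3)*5)*(29/6 + 2) = -0*5*(41/6) = -28*0*(41/6) = 0*(41/6) = 0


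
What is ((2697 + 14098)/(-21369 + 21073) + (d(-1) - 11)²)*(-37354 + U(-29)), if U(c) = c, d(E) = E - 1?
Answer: -1242199707/296 ≈ -4.1966e+6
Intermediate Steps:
d(E) = -1 + E
((2697 + 14098)/(-21369 + 21073) + (d(-1) - 11)²)*(-37354 + U(-29)) = ((2697 + 14098)/(-21369 + 21073) + ((-1 - 1) - 11)²)*(-37354 - 29) = (16795/(-296) + (-2 - 11)²)*(-37383) = (16795*(-1/296) + (-13)²)*(-37383) = (-16795/296 + 169)*(-37383) = (33229/296)*(-37383) = -1242199707/296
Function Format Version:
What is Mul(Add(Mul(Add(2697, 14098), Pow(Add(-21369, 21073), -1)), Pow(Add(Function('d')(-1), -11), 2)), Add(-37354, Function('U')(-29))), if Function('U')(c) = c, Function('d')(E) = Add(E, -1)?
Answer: Rational(-1242199707, 296) ≈ -4.1966e+6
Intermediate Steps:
Function('d')(E) = Add(-1, E)
Mul(Add(Mul(Add(2697, 14098), Pow(Add(-21369, 21073), -1)), Pow(Add(Function('d')(-1), -11), 2)), Add(-37354, Function('U')(-29))) = Mul(Add(Mul(Add(2697, 14098), Pow(Add(-21369, 21073), -1)), Pow(Add(Add(-1, -1), -11), 2)), Add(-37354, -29)) = Mul(Add(Mul(16795, Pow(-296, -1)), Pow(Add(-2, -11), 2)), -37383) = Mul(Add(Mul(16795, Rational(-1, 296)), Pow(-13, 2)), -37383) = Mul(Add(Rational(-16795, 296), 169), -37383) = Mul(Rational(33229, 296), -37383) = Rational(-1242199707, 296)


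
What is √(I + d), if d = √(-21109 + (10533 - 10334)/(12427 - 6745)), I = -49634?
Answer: √(-1602439844616 + 5682*I*√681505551798)/5682 ≈ 0.32607 + 222.79*I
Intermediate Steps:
d = I*√681505551798/5682 (d = √(-21109 + 199/5682) = √(-119941139/5682) = I*√681505551798/5682 ≈ 145.29*I)
√(I + d) = √(-49634 + I*√681505551798/5682)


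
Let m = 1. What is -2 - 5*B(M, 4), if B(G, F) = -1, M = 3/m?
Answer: 3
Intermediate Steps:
M = 3 (M = 3/1 = 3*1 = 3)
-2 - 5*B(M, 4) = -2 - 5*(-1) = -2 + 5 = 3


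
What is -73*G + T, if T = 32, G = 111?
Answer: -8071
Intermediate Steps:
-73*G + T = -73*111 + 32 = -8103 + 32 = -8071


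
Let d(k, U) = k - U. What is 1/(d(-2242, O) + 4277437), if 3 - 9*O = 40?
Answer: 9/38476792 ≈ 2.3391e-7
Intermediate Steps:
O = -37/9 (O = ⅓ - ⅑*40 = ⅓ - 40/9 = -37/9 ≈ -4.1111)
1/(d(-2242, O) + 4277437) = 1/((-2242 - 1*(-37/9)) + 4277437) = 1/((-2242 + 37/9) + 4277437) = 1/(-20141/9 + 4277437) = 1/(38476792/9) = 9/38476792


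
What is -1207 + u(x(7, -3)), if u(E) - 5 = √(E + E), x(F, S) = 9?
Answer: -1202 + 3*√2 ≈ -1197.8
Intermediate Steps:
u(E) = 5 + √2*√E (u(E) = 5 + √(E + E) = 5 + √(2*E) = 5 + √2*√E)
-1207 + u(x(7, -3)) = -1207 + (5 + √2*√9) = -1207 + (5 + √2*3) = -1207 + (5 + 3*√2) = -1202 + 3*√2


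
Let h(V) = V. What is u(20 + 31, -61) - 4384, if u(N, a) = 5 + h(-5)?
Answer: -4384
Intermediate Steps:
u(N, a) = 0 (u(N, a) = 5 - 5 = 0)
u(20 + 31, -61) - 4384 = 0 - 4384 = -4384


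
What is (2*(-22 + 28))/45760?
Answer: 3/11440 ≈ 0.00026224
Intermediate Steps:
(2*(-22 + 28))/45760 = (2*6)*(1/45760) = 12*(1/45760) = 3/11440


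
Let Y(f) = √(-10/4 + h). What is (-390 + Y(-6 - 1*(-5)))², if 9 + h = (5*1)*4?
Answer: (780 - √34)²/4 ≈ 1.4983e+5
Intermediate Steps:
h = 11 (h = -9 + (5*1)*4 = -9 + 5*4 = -9 + 20 = 11)
Y(f) = √34/2 (Y(f) = √(-10/4 + 11) = √(-10*¼ + 11) = √(-5/2 + 11) = √(17/2) = √34/2)
(-390 + Y(-6 - 1*(-5)))² = (-390 + √34/2)²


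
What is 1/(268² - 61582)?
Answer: 1/10242 ≈ 9.7637e-5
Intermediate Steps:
1/(268² - 61582) = 1/(71824 - 61582) = 1/10242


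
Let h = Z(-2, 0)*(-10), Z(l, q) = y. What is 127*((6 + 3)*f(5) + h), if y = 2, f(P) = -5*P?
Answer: -31115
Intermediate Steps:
Z(l, q) = 2
h = -20 (h = 2*(-10) = -20)
127*((6 + 3)*f(5) + h) = 127*((6 + 3)*(-5*5) - 20) = 127*(9*(-25) - 20) = 127*(-225 - 20) = 127*(-245) = -31115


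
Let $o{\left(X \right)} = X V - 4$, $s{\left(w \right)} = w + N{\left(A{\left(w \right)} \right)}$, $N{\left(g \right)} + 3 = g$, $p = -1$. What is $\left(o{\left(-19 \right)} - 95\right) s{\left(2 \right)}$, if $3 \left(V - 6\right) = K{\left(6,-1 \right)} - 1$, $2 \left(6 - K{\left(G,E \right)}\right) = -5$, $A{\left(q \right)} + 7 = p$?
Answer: $\frac{4689}{2} \approx 2344.5$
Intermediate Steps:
$A{\left(q \right)} = -8$ ($A{\left(q \right)} = -7 - 1 = -8$)
$K{\left(G,E \right)} = \frac{17}{2}$ ($K{\left(G,E \right)} = 6 - - \frac{5}{2} = 6 + \frac{5}{2} = \frac{17}{2}$)
$N{\left(g \right)} = -3 + g$
$s{\left(w \right)} = -11 + w$ ($s{\left(w \right)} = w - 11 = -11 + w$)
$V = \frac{17}{2}$ ($V = 6 + \frac{\frac{17}{2} - 1}{3} = 6 + \frac{1}{3} \cdot \frac{15}{2} = 6 + \frac{5}{2} = \frac{17}{2} \approx 8.5$)
$o{\left(X \right)} = -4 + \frac{17 X}{2}$ ($o{\left(X \right)} = X \frac{17}{2} - 4 = \frac{17 X}{2} - 4 = -4 + \frac{17 X}{2}$)
$\left(o{\left(-19 \right)} - 95\right) s{\left(2 \right)} = \left(\left(-4 + \frac{17}{2} \left(-19\right)\right) - 95\right) \left(-11 + 2\right) = \left(\left(-4 - \frac{323}{2}\right) - 95\right) \left(-9\right) = \left(- \frac{331}{2} - 95\right) \left(-9\right) = \left(- \frac{521}{2}\right) \left(-9\right) = \frac{4689}{2}$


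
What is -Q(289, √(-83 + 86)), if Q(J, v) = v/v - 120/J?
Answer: -169/289 ≈ -0.58477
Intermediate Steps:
Q(J, v) = 1 - 120/J
-Q(289, √(-83 + 86)) = -(-120 + 289)/289 = -169/289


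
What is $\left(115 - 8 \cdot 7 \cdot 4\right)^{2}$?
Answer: $11881$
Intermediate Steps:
$\left(115 - 8 \cdot 7 \cdot 4\right)^{2} = \left(115 - 224\right)^{2} = \left(-109\right)^{2} = 11881$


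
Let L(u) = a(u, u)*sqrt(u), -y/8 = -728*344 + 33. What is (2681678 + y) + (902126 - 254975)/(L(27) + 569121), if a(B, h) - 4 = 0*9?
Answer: 2031357065828383/433599347 - 10396*sqrt(3)/433599347 ≈ 4.6849e+6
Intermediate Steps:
y = 2003192 (y = -8*(-728*344 + 33) = -8*(-250432 + 33) = -8*(-250399) = 2003192)
a(B, h) = 4 (a(B, h) = 4 + 0*9 = 4 + 0 = 4)
L(u) = 4*sqrt(u)
(2681678 + y) + (902126 - 254975)/(L(27) + 569121) = (2681678 + 2003192) + (902126 - 254975)/(4*sqrt(27) + 569121) = 4684870 + 647151/(4*(3*sqrt(3)) + 569121) = 4684870 + 647151/(12*sqrt(3) + 569121) = 4684870 + 647151/(569121 + 12*sqrt(3))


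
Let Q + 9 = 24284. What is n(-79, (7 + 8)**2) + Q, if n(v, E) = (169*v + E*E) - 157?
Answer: 61392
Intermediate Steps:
Q = 24275 (Q = -9 + 24284 = 24275)
n(v, E) = -157 + E**2 + 169*v (n(v, E) = (169*v + E**2) - 157 = (E**2 + 169*v) - 157 = -157 + E**2 + 169*v)
n(-79, (7 + 8)**2) + Q = (-157 + ((7 + 8)**2)**2 + 169*(-79)) + 24275 = (-157 + (15**2)**2 - 13351) + 24275 = (-157 + 225**2 - 13351) + 24275 = (-157 + 50625 - 13351) + 24275 = 37117 + 24275 = 61392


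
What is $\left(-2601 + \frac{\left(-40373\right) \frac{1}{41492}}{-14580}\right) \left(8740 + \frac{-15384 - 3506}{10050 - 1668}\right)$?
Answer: $- \frac{11524161202024159273}{507071906352} \approx -2.2727 \cdot 10^{7}$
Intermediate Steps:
$\left(-2601 + \frac{\left(-40373\right) \frac{1}{41492}}{-14580}\right) \left(8740 + \frac{-15384 - 3506}{10050 - 1668}\right) = \left(-2601 + \left(-40373\right) \frac{1}{41492} \left(- \frac{1}{14580}\right)\right) \left(8740 - \frac{18890}{8382}\right) = \left(-2601 - - \frac{40373}{604953360}\right) \left(8740 - \frac{9445}{4191}\right) = \left(-2601 + \frac{40373}{604953360}\right) \left(8740 - \frac{9445}{4191}\right) = \left(- \frac{1573483648987}{604953360}\right) \frac{36619895}{4191} = - \frac{11524161202024159273}{507071906352}$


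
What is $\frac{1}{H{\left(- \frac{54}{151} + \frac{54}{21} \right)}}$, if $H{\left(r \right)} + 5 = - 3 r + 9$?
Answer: $- \frac{1057}{2792} \approx -0.37858$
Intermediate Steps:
$H{\left(r \right)} = 4 - 3 r$ ($H{\left(r \right)} = -5 - \left(-9 + 3 r\right) = 4 - 3 r$)
$\frac{1}{H{\left(- \frac{54}{151} + \frac{54}{21} \right)}} = \frac{1}{4 - 3 \left(- \frac{54}{151} + \frac{54}{21}\right)} = \frac{1}{4 - 3 \left(\left(-54\right) \frac{1}{151} + 54 \cdot \frac{1}{21}\right)} = \frac{1}{4 - 3 \left(- \frac{54}{151} + \frac{18}{7}\right)} = \frac{1}{4 - \frac{7020}{1057}} = \frac{1}{- \frac{2792}{1057}} = - \frac{1057}{2792}$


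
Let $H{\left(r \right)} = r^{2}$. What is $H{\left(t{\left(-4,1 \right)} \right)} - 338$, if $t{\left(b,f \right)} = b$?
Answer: $-322$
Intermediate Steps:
$H{\left(t{\left(-4,1 \right)} \right)} - 338 = \left(-4\right)^{2} - 338 = 16 - 338 = -322$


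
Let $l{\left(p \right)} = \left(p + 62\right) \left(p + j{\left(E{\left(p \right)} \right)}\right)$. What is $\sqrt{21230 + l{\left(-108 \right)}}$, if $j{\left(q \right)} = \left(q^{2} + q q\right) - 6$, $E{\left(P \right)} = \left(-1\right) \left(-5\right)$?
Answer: $3 \sqrt{2686} \approx 155.48$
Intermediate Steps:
$E{\left(P \right)} = 5$
$j{\left(q \right)} = -6 + 2 q^{2}$ ($j{\left(q \right)} = \left(q^{2} + q^{2}\right) - 6 = 2 q^{2} - 6 = -6 + 2 q^{2}$)
$l{\left(p \right)} = \left(44 + p\right) \left(62 + p\right)$ ($l{\left(p \right)} = \left(p + 62\right) \left(p - \left(6 - 2 \cdot 5^{2}\right)\right) = \left(62 + p\right) \left(p + \left(-6 + 2 \cdot 25\right)\right) = \left(62 + p\right) \left(p + \left(-6 + 50\right)\right) = \left(62 + p\right) \left(p + 44\right) = \left(62 + p\right) \left(44 + p\right) = \left(44 + p\right) \left(62 + p\right)$)
$\sqrt{21230 + l{\left(-108 \right)}} = \sqrt{21230 + \left(2728 + \left(-108\right)^{2} + 106 \left(-108\right)\right)} = \sqrt{21230 + \left(2728 + 11664 - 11448\right)} = \sqrt{21230 + 2944} = \sqrt{24174} = 3 \sqrt{2686}$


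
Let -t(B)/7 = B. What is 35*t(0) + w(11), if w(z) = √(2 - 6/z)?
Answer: 4*√11/11 ≈ 1.2060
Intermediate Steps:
t(B) = -7*B
35*t(0) + w(11) = 35*(-7*0) + √(2 - 6/11) = 35*0 + √(2 - 6*1/11) = 0 + √(2 - 6/11) = 0 + √(16/11) = 0 + 4*√11/11 = 4*√11/11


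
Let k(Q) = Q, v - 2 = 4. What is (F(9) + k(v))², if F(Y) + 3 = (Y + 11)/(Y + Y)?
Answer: 1369/81 ≈ 16.901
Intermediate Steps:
v = 6 (v = 2 + 4 = 6)
F(Y) = -3 + (11 + Y)/(2*Y) (F(Y) = -3 + (Y + 11)/(Y + Y) = -3 + (11 + Y)/((2*Y)) = -3 + (11 + Y)*(1/(2*Y)) = -3 + (11 + Y)/(2*Y))
(F(9) + k(v))² = ((½)*(11 - 5*9)/9 + 6)² = ((½)*(⅑)*(11 - 45) + 6)² = ((½)*(⅑)*(-34) + 6)² = (-17/9 + 6)² = (37/9)² = 1369/81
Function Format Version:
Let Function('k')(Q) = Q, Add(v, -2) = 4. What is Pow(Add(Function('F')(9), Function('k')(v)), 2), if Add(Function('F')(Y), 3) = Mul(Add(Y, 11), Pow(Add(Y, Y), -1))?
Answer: Rational(1369, 81) ≈ 16.901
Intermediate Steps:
v = 6 (v = Add(2, 4) = 6)
Function('F')(Y) = Add(-3, Mul(Rational(1, 2), Pow(Y, -1), Add(11, Y))) (Function('F')(Y) = Add(-3, Mul(Add(Y, 11), Pow(Add(Y, Y), -1))) = Add(-3, Mul(Add(11, Y), Pow(Mul(2, Y), -1))) = Add(-3, Mul(Add(11, Y), Mul(Rational(1, 2), Pow(Y, -1)))) = Add(-3, Mul(Rational(1, 2), Pow(Y, -1), Add(11, Y))))
Pow(Add(Function('F')(9), Function('k')(v)), 2) = Pow(Add(Mul(Rational(1, 2), Pow(9, -1), Add(11, Mul(-5, 9))), 6), 2) = Pow(Add(Mul(Rational(1, 2), Rational(1, 9), Add(11, -45)), 6), 2) = Pow(Add(Mul(Rational(1, 2), Rational(1, 9), -34), 6), 2) = Pow(Add(Rational(-17, 9), 6), 2) = Pow(Rational(37, 9), 2) = Rational(1369, 81)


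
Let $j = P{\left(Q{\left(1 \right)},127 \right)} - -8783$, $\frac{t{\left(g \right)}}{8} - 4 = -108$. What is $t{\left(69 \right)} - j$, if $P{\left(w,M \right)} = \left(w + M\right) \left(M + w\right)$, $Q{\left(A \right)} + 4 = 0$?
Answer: $-24744$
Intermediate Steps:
$t{\left(g \right)} = -832$ ($t{\left(g \right)} = 32 + 8 \left(-108\right) = 32 - 864 = -832$)
$Q{\left(A \right)} = -4$ ($Q{\left(A \right)} = -4 + 0 = -4$)
$P{\left(w,M \right)} = \left(M + w\right)^{2}$ ($P{\left(w,M \right)} = \left(M + w\right) \left(M + w\right) = \left(M + w\right)^{2}$)
$j = 23912$ ($j = \left(127 - 4\right)^{2} - -8783 = 123^{2} + 8783 = 15129 + 8783 = 23912$)
$t{\left(69 \right)} - j = -832 - 23912 = -24744$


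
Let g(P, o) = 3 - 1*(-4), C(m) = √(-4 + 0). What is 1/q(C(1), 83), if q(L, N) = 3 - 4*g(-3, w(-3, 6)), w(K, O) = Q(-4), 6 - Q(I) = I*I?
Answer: -1/25 ≈ -0.040000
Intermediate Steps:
Q(I) = 6 - I² (Q(I) = 6 - I*I = 6 - I²)
w(K, O) = -10 (w(K, O) = 6 - 1*(-4)² = 6 - 1*16 = 6 - 16 = -10)
C(m) = 2*I (C(m) = √(-4) = 2*I)
g(P, o) = 7 (g(P, o) = 3 + 4 = 7)
q(L, N) = -25 (q(L, N) = 3 - 4*7 = 3 - 28 = -25)
1/q(C(1), 83) = 1/(-25) = -1/25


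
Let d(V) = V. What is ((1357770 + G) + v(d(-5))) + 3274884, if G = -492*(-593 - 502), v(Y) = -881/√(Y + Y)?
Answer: 5171394 + 881*I*√10/10 ≈ 5.1714e+6 + 278.6*I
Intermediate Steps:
v(Y) = -881*√2/(2*√Y)
G = 538740 (G = -492*(-1095) = 538740)
((1357770 + G) + v(d(-5))) + 3274884 = ((1357770 + 538740) - 881*√2/(2*√(-5))) + 3274884 = (1896510 - 881*√2*(-I*√5/5)/2) + 3274884 = (1896510 + 881*I*√10/10) + 3274884 = 5171394 + 881*I*√10/10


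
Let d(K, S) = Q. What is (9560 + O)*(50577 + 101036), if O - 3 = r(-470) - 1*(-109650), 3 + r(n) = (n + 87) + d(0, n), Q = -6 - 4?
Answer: 18014201821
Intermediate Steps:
Q = -10
d(K, S) = -10
r(n) = 74 + n (r(n) = -3 + ((n + 87) - 10) = -3 + ((87 + n) - 10) = -3 + (77 + n) = 74 + n)
O = 109257 (O = 3 + ((74 - 470) - 1*(-109650)) = 3 + (-396 + 109650) = 3 + 109254 = 109257)
(9560 + O)*(50577 + 101036) = (9560 + 109257)*(50577 + 101036) = 118817*151613 = 18014201821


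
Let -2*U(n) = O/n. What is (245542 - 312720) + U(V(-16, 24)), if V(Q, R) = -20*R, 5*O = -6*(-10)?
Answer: -5374239/80 ≈ -67178.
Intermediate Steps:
O = 12 (O = (-6*(-10))/5 = (⅕)*60 = 12)
U(n) = -6/n
(245542 - 312720) + U(V(-16, 24)) = (245542 - 312720) - 6/((-20*24)) = -67178 - 6/(-480) = -67178 - 6*(-1/480) = -67178 + 1/80 = -5374239/80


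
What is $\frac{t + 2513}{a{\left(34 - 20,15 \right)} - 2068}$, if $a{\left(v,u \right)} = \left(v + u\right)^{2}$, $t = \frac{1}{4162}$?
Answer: $- \frac{3486369}{1702258} \approx -2.0481$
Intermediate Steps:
$t = \frac{1}{4162} \approx 0.00024027$
$a{\left(v,u \right)} = \left(u + v\right)^{2}$
$\frac{t + 2513}{a{\left(34 - 20,15 \right)} - 2068} = \frac{\frac{1}{4162} + 2513}{\left(15 + \left(34 - 20\right)\right)^{2} - 2068} = \frac{10459107}{4162 \left(\left(15 + \left(34 - 20\right)\right)^{2} - 2068\right)} = \frac{10459107}{4162 \left(\left(15 + 14\right)^{2} - 2068\right)} = \frac{10459107}{4162 \left(29^{2} - 2068\right)} = \frac{10459107}{4162 \left(841 - 2068\right)} = \frac{10459107}{4162 \left(-1227\right)} = \frac{10459107}{4162} \left(- \frac{1}{1227}\right) = - \frac{3486369}{1702258}$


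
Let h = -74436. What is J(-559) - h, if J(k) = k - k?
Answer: 74436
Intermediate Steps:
J(k) = 0
J(-559) - h = 0 - 1*(-74436) = 0 + 74436 = 74436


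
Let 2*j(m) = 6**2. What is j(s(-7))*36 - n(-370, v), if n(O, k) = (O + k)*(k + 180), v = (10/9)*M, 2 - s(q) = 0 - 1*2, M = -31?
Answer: 4820888/81 ≈ 59517.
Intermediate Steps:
s(q) = 4 (s(q) = 2 - (0 - 1*2) = 2 - (0 - 2) = 2 - 1*(-2) = 2 + 2 = 4)
v = -310/9 (v = (10/9)*(-31) = -310/9 ≈ -34.444)
j(m) = 18 (j(m) = (1/2)*6**2 = (1/2)*36 = 18)
n(O, k) = (180 + k)*(O + k) (n(O, k) = (O + k)*(180 + k) = (180 + k)*(O + k))
j(s(-7))*36 - n(-370, v) = 18*36 - ((-310/9)**2 + 180*(-370) + 180*(-310/9) - 370*(-310/9)) = 648 - (96100/81 - 66600 - 6200 + 114700/9) = 648 - 1*(-4768400/81) = 648 + 4768400/81 = 4820888/81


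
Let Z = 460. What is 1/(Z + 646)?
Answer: 1/1106 ≈ 0.00090416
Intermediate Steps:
1/(Z + 646) = 1/(460 + 646) = 1/1106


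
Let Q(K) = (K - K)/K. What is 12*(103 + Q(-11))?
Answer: 1236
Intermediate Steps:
Q(K) = 0 (Q(K) = 0/K = 0)
12*(103 + Q(-11)) = 12*(103 + 0) = 12*103 = 1236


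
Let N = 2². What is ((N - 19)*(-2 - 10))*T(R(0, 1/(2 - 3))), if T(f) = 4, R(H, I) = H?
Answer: 720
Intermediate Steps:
N = 4
((N - 19)*(-2 - 10))*T(R(0, 1/(2 - 3))) = ((4 - 19)*(-2 - 10))*4 = -15*(-12)*4 = 180*4 = 720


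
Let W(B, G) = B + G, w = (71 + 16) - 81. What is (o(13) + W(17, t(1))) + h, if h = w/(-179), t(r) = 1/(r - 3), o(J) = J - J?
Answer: 5895/358 ≈ 16.466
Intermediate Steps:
o(J) = 0
w = 6 (w = 87 - 81 = 6)
t(r) = 1/(-3 + r)
h = -6/179 (h = 6/(-179) = 6*(-1/179) = -6/179 ≈ -0.033520)
(o(13) + W(17, t(1))) + h = (0 + (17 + 1/(-3 + 1))) - 6/179 = (0 + (17 + 1/(-2))) - 6/179 = (0 + (17 - ½)) - 6/179 = (0 + 33/2) - 6/179 = 33/2 - 6/179 = 5895/358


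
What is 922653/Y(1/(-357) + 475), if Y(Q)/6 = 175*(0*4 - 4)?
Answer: -307551/1400 ≈ -219.68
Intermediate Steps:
Y(Q) = -4200 (Y(Q) = 6*(175*(0*4 - 4)) = 6*(175*(0 - 4)) = 6*(175*(-4)) = 6*(-700) = -4200)
922653/Y(1/(-357) + 475) = 922653/(-4200) = 922653*(-1/4200) = -307551/1400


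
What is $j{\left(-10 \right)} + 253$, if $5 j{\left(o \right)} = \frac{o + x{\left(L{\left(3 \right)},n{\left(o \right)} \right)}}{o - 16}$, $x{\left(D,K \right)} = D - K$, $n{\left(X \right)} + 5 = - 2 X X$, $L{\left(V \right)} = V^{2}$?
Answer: $\frac{16343}{65} \approx 251.43$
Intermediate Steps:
$n{\left(X \right)} = -5 - 2 X^{2}$ ($n{\left(X \right)} = -5 + - 2 X X = -5 - 2 X^{2}$)
$j{\left(o \right)} = \frac{14 + o + 2 o^{2}}{5 \left(-16 + o\right)}$ ($j{\left(o \right)} = \frac{\left(o - \left(-5 - 9 - 2 o^{2}\right)\right) \frac{1}{o - 16}}{5} = \frac{\left(o + \left(9 + \left(5 + 2 o^{2}\right)\right)\right) \frac{1}{-16 + o}}{5} = \frac{\left(o + \left(14 + 2 o^{2}\right)\right) \frac{1}{-16 + o}}{5} = \frac{\left(14 + o + 2 o^{2}\right) \frac{1}{-16 + o}}{5} = \frac{\frac{1}{-16 + o} \left(14 + o + 2 o^{2}\right)}{5} = \frac{14 + o + 2 o^{2}}{5 \left(-16 + o\right)}$)
$j{\left(-10 \right)} + 253 = \frac{14 - 10 + 2 \left(-10\right)^{2}}{5 \left(-16 - 10\right)} + 253 = \frac{14 - 10 + 2 \cdot 100}{5 \left(-26\right)} + 253 = \frac{1}{5} \left(- \frac{1}{26}\right) \left(14 - 10 + 200\right) + 253 = \frac{1}{5} \left(- \frac{1}{26}\right) 204 + 253 = - \frac{102}{65} + 253 = \frac{16343}{65}$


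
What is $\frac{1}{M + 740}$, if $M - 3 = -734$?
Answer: $\frac{1}{9} \approx 0.11111$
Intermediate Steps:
$M = -731$ ($M = 3 - 734 = -731$)
$\frac{1}{M + 740} = \frac{1}{-731 + 740} = \frac{1}{9}$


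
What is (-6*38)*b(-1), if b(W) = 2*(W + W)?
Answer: 912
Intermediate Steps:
b(W) = 4*W (b(W) = 2*(2*W) = 4*W)
(-6*38)*b(-1) = (-6*38)*(4*(-1)) = -228*(-4) = 912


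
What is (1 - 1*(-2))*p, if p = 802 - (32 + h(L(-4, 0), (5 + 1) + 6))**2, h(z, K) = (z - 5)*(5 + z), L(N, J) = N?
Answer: 819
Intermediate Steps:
h(z, K) = (-5 + z)*(5 + z)
p = 273 (p = 802 - (32 + (-25 + (-4)**2))**2 = 802 - (32 + (-25 + 16))**2 = 802 - (32 - 9)**2 = 802 - 1*23**2 = 802 - 1*529 = 802 - 529 = 273)
(1 - 1*(-2))*p = (1 - 1*(-2))*273 = (1 + 2)*273 = 3*273 = 819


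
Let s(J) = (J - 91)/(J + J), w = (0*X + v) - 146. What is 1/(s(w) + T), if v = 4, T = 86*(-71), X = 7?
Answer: -284/1733871 ≈ -0.00016380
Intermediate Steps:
T = -6106
w = -142 (w = (0*7 + 4) - 146 = (0 + 4) - 146 = 4 - 146 = -142)
s(J) = (-91 + J)/(2*J) (s(J) = (-91 + J)/((2*J)) = (-91 + J)*(1/(2*J)) = (-91 + J)/(2*J))
1/(s(w) + T) = 1/((½)*(-91 - 142)/(-142) - 6106) = 1/((½)*(-1/142)*(-233) - 6106) = 1/(233/284 - 6106) = 1/(-1733871/284) = -284/1733871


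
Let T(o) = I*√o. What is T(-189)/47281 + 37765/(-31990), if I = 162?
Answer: -1079/914 + 486*I*√21/47281 ≈ -1.1805 + 0.047104*I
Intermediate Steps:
T(o) = 162*√o
T(-189)/47281 + 37765/(-31990) = (162*√(-189))/47281 + 37765/(-31990) = (162*(3*I*√21))*(1/47281) + 37765*(-1/31990) = (486*I*√21)*(1/47281) - 1079/914 = 486*I*√21/47281 - 1079/914 = -1079/914 + 486*I*√21/47281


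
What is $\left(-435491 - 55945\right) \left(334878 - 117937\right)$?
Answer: $-106612617276$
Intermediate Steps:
$\left(-435491 - 55945\right) \left(334878 - 117937\right) = \left(-491436\right) 216941 = -106612617276$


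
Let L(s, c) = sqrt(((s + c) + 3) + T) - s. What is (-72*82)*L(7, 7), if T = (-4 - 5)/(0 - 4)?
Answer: 41328 - 2952*sqrt(77) ≈ 15424.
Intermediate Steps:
T = 9/4 (T = -9/(-4) = -9*(-1/4) = 9/4 ≈ 2.2500)
L(s, c) = sqrt(21/4 + c + s) - s (L(s, c) = sqrt(((s + c) + 3) + 9/4) - s = sqrt(((c + s) + 3) + 9/4) - s = sqrt((3 + c + s) + 9/4) - s = sqrt(21/4 + c + s) - s)
(-72*82)*L(7, 7) = (-72*82)*(sqrt(21 + 4*7 + 4*7)/2 - 1*7) = -5904*(sqrt(21 + 28 + 28)/2 - 7) = -5904*(sqrt(77)/2 - 7) = -5904*(-7 + sqrt(77)/2) = 41328 - 2952*sqrt(77)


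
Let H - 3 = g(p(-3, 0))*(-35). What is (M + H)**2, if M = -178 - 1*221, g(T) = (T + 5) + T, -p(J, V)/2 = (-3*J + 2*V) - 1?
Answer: 301401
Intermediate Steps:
p(J, V) = 2 - 4*V + 6*J (p(J, V) = -2*((-3*J + 2*V) - 1) = -2*(-1 - 3*J + 2*V) = 2 - 4*V + 6*J)
g(T) = 5 + 2*T (g(T) = (5 + T) + T = 5 + 2*T)
H = 948 (H = 3 + (5 + 2*(2 - 4*0 + 6*(-3)))*(-35) = 3 + (5 + 2*(2 + 0 - 18))*(-35) = 3 + (5 + 2*(-16))*(-35) = 3 + (5 - 32)*(-35) = 3 - 27*(-35) = 3 + 945 = 948)
M = -399 (M = -178 - 221 = -399)
(M + H)**2 = (-399 + 948)**2 = 549**2 = 301401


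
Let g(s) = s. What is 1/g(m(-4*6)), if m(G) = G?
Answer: -1/24 ≈ -0.041667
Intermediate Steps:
1/g(m(-4*6)) = 1/(-4*6) = 1/(-24) = -1/24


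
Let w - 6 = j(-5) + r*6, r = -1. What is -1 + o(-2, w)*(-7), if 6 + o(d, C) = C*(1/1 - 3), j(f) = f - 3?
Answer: -71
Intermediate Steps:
j(f) = -3 + f
w = -8 (w = 6 + ((-3 - 5) - 1*6) = 6 + (-8 - 6) = 6 - 14 = -8)
o(d, C) = -6 - 2*C (o(d, C) = -6 + C*(1/1 - 3) = -6 + C*(1 - 3) = -6 + C*(-2) = -6 - 2*C)
-1 + o(-2, w)*(-7) = -1 + (-6 - 2*(-8))*(-7) = -1 + (-6 + 16)*(-7) = -1 + 10*(-7) = -1 - 70 = -71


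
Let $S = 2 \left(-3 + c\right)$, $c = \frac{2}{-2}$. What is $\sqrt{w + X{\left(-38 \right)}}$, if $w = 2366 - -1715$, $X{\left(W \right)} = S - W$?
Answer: $\sqrt{4111} \approx 64.117$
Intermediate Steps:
$c = -1$ ($c = 2 \left(- \frac{1}{2}\right) = -1$)
$S = -8$ ($S = 2 \left(-3 - 1\right) = 2 \left(-4\right) = -8$)
$X{\left(W \right)} = -8 - W$
$w = 4081$ ($w = 2366 + 1715 = 4081$)
$\sqrt{w + X{\left(-38 \right)}} = \sqrt{4081 - -30} = \sqrt{4081 + \left(-8 + 38\right)} = \sqrt{4081 + 30} = \sqrt{4111}$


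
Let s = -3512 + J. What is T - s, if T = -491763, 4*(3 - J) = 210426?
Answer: -871295/2 ≈ -4.3565e+5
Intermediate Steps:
J = -105207/2 (J = 3 - 1/4*210426 = 3 - 105213/2 = -105207/2 ≈ -52604.)
s = -112231/2 (s = -3512 - 105207/2 = -112231/2 ≈ -56116.)
T - s = -491763 - 1*(-112231/2) = -491763 + 112231/2 = -871295/2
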